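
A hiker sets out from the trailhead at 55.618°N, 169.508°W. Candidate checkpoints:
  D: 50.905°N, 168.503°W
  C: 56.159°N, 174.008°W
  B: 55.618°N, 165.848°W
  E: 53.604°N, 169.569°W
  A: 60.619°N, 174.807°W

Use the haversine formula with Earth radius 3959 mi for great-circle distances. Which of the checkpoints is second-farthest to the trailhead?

D

Distances from the trailhead (55.618°N, 169.508°W):
A: 395.7 mi
D: 328.3 mi
C: 178.3 mi
B: 142.8 mi
E: 139.2 mi
The second-farthest is D at 328.3 mi.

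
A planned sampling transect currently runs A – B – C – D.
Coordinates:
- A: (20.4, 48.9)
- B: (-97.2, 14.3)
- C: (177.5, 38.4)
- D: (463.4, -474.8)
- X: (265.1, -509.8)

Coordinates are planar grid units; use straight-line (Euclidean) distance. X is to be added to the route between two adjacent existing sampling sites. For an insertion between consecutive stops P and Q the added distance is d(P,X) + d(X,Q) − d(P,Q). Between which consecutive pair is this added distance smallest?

Added distance for inserting X between each consecutive pair:
A–B: 1124.5
B–C: 916.5
C–D: 169.1
Smallest added distance is 169.1, inserting between C and D.

between C and D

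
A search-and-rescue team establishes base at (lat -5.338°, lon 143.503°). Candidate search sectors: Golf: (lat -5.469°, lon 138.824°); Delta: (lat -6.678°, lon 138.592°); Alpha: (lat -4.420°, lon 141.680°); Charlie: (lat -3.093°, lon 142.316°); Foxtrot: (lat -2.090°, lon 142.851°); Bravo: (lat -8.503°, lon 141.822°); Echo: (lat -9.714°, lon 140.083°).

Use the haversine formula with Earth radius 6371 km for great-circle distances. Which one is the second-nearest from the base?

Charlie

Distance to each, sorted:
Alpha: 226.3 km
Charlie: 282.2 km
Foxtrot: 368.3 km
Bravo: 397.8 km
Golf: 518.2 km
Delta: 563.1 km
Echo: 615.5 km
The second-nearest is Charlie at 282.2 km.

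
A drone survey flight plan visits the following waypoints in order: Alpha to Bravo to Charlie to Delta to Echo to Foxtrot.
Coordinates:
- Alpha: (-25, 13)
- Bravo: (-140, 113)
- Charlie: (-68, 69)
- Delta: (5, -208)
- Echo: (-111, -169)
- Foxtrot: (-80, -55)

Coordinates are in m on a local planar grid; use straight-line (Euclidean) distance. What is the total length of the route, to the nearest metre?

Leg distances:
Alpha→Bravo: 152.4 m  (cumulative 152.4 m)
Bravo→Charlie: 84.4 m  (cumulative 236.8 m)
Charlie→Delta: 286.5 m  (cumulative 523.2 m)
Delta→Echo: 122.4 m  (cumulative 645.6 m)
Echo→Foxtrot: 118.1 m  (cumulative 763.8 m)
Total route length ≈ 764 m.

764 m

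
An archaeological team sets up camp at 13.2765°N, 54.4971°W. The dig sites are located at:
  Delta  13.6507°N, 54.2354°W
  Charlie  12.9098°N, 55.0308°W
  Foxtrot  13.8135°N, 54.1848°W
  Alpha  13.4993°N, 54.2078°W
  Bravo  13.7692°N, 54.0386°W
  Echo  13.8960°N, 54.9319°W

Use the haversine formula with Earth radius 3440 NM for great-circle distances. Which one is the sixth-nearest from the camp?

Distance to each, sorted:
Alpha: 21.6 NM
Delta: 27.2 NM
Foxtrot: 37.0 NM
Charlie: 38.2 NM
Bravo: 39.9 NM
Echo: 45.0 NM
The sixth-nearest is Echo at 45.0 NM.

Echo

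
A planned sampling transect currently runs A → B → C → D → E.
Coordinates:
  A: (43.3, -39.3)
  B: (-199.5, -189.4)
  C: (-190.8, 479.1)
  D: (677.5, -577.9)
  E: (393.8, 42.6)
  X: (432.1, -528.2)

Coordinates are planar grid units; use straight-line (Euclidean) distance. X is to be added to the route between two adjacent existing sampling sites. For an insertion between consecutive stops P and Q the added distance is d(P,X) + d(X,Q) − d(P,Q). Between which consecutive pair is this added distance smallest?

Added distance for inserting X between each consecutive pair:
A–B: 1055.9
B–C: 1232.5
C–D: 66.8
D–E: 140.2
Smallest added distance is 66.8, inserting between C and D.

between C and D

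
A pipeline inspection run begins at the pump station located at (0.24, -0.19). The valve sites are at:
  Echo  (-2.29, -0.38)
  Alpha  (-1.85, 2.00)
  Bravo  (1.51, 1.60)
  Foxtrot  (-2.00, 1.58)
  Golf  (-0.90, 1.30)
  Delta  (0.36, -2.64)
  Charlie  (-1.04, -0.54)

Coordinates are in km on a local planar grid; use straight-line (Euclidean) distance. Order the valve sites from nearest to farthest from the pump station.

Distance from the pump station at (0.24, -0.19) to each:
Charlie (-1.04, -0.54): 1.3 km
Golf (-0.90, 1.30): 1.9 km
Bravo (1.51, 1.60): 2.2 km
Delta (0.36, -2.64): 2.5 km
Echo (-2.29, -0.38): 2.5 km
Foxtrot (-2.00, 1.58): 2.9 km
Alpha (-1.85, 2.00): 3.0 km

Charlie, Golf, Bravo, Delta, Echo, Foxtrot, Alpha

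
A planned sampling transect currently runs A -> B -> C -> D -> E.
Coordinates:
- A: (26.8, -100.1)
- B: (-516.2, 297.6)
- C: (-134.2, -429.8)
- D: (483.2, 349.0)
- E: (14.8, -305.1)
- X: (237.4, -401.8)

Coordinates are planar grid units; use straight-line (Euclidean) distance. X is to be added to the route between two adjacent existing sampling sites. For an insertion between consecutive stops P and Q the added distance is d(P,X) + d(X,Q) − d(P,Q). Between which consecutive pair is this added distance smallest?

between C and D

Added distance for inserting X between each consecutive pair:
A–B: 723.0
B–C: 579.2
C–D: 168.8
D–E: 228.2
Smallest added distance is 168.8, inserting between C and D.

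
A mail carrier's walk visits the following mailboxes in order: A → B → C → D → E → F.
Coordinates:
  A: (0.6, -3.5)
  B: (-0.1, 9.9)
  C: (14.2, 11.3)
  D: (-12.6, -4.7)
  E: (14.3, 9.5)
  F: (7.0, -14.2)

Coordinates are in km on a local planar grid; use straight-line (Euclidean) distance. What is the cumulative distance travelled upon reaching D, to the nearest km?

59 km

Leg distances:
A→B: 13.4 km  (cumulative 13.4 km)
B→C: 14.4 km  (cumulative 27.8 km)
C→D: 31.2 km  (cumulative 59.0 km)
Cumulative distance at D ≈ 59 km.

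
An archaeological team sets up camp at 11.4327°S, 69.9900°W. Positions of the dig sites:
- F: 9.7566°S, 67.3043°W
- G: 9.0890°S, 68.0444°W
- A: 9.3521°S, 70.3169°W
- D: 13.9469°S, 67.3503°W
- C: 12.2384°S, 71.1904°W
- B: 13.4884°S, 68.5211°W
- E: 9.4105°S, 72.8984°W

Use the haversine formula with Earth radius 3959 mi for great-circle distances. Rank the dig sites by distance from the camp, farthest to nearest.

D, E, F, G, B, A, C

Distances from the camp:
D 13.9469°S, 67.3503°W: 248.7 mi
E 9.4105°S, 72.8984°W: 242.0 mi
F 9.7566°S, 67.3043°W: 216.1 mi
G 9.0890°S, 68.0444°W: 209.1 mi
B 13.4884°S, 68.5211°W: 173.2 mi
A 9.3521°S, 70.3169°W: 145.5 mi
C 12.2384°S, 71.1904°W: 98.4 mi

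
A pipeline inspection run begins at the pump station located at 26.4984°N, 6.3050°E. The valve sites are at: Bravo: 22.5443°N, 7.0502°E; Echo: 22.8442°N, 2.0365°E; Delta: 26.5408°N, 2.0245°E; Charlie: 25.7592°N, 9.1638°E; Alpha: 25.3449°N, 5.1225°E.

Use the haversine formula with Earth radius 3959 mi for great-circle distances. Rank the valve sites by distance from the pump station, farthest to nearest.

Echo, Bravo, Delta, Charlie, Alpha

Distance from the pump station at 26.4984°N, 6.3050°E to each:
Echo 22.8442°N, 2.0365°E: 368.2 mi
Bravo 22.5443°N, 7.0502°E: 277.2 mi
Delta 26.5408°N, 2.0245°E: 264.7 mi
Charlie 25.7592°N, 9.1638°E: 184.6 mi
Alpha 25.3449°N, 5.1225°E: 108.4 mi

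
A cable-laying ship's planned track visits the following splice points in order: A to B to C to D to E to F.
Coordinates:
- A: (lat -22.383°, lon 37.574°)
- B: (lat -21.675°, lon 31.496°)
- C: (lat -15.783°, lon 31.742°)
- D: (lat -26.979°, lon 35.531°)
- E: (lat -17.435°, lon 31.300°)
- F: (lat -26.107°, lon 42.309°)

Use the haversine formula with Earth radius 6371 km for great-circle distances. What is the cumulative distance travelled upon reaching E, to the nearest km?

3739 km

Leg distances:
A→B: 631.4 km  (cumulative 631.4 km)
B→C: 655.7 km  (cumulative 1287.1 km)
C→D: 1305.0 km  (cumulative 2592.1 km)
D→E: 1146.9 km  (cumulative 3738.9 km)
Cumulative distance at E ≈ 3739 km.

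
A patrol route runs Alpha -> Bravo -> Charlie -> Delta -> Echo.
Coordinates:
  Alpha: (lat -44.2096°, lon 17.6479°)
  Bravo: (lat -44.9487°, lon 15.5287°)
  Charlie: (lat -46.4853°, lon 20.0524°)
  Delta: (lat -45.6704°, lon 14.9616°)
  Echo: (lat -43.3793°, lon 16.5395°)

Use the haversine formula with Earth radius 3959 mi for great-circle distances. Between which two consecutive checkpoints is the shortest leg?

Leg distances:
Alpha→Bravo: 116.1 mi
Bravo→Charlie: 242.6 mi
Charlie→Delta: 250.4 mi
Delta→Echo: 176.4 mi
The shortest leg is Alpha–Bravo at 116.1 mi.

Alpha–Bravo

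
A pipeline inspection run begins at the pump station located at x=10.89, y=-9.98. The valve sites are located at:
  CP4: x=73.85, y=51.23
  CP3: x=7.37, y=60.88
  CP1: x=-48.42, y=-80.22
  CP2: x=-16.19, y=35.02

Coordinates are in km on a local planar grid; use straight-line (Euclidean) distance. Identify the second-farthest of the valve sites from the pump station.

Distance to each, sorted:
CP1: 91.9 km
CP4: 87.8 km
CP3: 70.9 km
CP2: 52.5 km
The second-farthest is CP4 at 87.8 km.

CP4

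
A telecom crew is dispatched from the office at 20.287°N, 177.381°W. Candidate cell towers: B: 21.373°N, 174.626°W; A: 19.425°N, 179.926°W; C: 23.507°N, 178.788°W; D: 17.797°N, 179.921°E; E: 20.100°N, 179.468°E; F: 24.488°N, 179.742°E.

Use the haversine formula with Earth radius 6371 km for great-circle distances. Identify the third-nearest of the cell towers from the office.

E

Distance to each, sorted:
A: 282.9 km
B: 310.7 km
E: 329.5 km
C: 386.3 km
D: 396.3 km
F: 552.9 km
The third-nearest is E at 329.5 km.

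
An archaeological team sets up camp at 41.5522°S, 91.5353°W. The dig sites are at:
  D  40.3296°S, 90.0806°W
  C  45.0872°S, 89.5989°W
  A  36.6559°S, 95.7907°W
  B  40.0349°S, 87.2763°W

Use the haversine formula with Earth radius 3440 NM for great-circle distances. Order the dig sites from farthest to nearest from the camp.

A, C, B, D

Computing each great-circle distance from 41.5522°S, 91.5353°W:
A 36.6559°S, 95.7907°W: 354.5 NM
C 45.0872°S, 89.5989°W: 228.5 NM
B 40.0349°S, 87.2763°W: 213.9 NM
D 40.3296°S, 90.0806°W: 98.7 NM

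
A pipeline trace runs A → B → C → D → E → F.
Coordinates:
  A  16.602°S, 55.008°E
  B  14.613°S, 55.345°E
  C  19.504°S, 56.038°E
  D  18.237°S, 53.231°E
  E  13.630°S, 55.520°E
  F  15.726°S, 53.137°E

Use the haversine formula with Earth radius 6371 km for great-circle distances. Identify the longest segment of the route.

D–E

Leg distances:
A→B: 224.1 km
B→C: 548.8 km
C→D: 327.2 km
D→E: 567.7 km
E→F: 346.4 km
The longest leg is D–E at 567.7 km.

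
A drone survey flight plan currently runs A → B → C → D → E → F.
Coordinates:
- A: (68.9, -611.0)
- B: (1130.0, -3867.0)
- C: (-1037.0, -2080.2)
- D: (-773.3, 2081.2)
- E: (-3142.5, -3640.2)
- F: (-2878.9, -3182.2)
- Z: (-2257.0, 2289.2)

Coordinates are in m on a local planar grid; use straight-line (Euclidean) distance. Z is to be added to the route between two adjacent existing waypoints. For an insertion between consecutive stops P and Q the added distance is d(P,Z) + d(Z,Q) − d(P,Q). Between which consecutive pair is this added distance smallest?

between D and E

Added distance for inserting Z between each consecutive pair:
A–B: 7319.5 m
B–C: 8754.3 m
C–D: 1865.0 m
D–E: 1300.8 m
E–F: 10973.3 m
Smallest added distance is 1300.8 m, inserting between D and E.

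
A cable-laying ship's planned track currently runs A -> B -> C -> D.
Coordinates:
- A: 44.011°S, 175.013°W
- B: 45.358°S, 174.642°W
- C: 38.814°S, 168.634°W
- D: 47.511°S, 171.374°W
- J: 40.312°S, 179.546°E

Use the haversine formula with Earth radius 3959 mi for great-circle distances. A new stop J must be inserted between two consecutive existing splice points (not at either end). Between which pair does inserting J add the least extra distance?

between B and C

Added distance for inserting J between each consecutive pair:
A–B: 739.3 mi
B–C: 546.9 mi
C–D: 692.3 mi
Smallest added distance is 546.9 mi, inserting between B and C.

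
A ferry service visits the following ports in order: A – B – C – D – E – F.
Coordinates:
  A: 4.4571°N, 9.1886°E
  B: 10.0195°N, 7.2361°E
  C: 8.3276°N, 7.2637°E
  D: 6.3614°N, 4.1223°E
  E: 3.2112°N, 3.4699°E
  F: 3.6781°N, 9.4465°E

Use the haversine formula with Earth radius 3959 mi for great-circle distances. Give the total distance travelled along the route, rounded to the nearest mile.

1414 mi

Leg distances:
A→B: 407.0 mi  (cumulative 407.0 mi)
B→C: 116.9 mi  (cumulative 523.9 mi)
C→D: 254.6 mi  (cumulative 778.4 mi)
D→E: 222.3 mi  (cumulative 1000.7 mi)
E→F: 413.5 mi  (cumulative 1414.2 mi)
Total route length ≈ 1414 mi.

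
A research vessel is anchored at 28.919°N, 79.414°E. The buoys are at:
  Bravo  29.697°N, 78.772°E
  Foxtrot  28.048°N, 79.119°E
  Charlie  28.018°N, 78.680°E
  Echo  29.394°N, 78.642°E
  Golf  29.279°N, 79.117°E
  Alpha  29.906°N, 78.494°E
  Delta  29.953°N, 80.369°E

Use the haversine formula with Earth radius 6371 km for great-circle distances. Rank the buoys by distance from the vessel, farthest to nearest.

Distance from the vessel at 28.919°N, 79.414°E to each:
Delta 29.953°N, 80.369°E: 147.6 km
Alpha 29.906°N, 78.494°E: 141.4 km
Charlie 28.018°N, 78.680°E: 123.2 km
Bravo 29.697°N, 78.772°E: 106.6 km
Foxtrot 28.048°N, 79.119°E: 101.1 km
Echo 29.394°N, 78.642°E: 91.7 km
Golf 29.279°N, 79.117°E: 49.3 km

Delta, Alpha, Charlie, Bravo, Foxtrot, Echo, Golf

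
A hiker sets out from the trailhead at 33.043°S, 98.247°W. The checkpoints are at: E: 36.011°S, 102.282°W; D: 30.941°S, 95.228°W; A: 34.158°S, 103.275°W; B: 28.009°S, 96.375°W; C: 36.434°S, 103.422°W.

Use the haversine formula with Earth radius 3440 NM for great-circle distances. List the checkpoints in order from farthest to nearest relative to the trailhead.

Distances from the trailhead:
C 36.434°S, 103.422°W: 326.5 NM
B 28.009°S, 96.375°W: 317.3 NM
E 36.011°S, 102.282°W: 267.5 NM
A 34.158°S, 103.275°W: 260.2 NM
D 30.941°S, 95.228°W: 198.9 NM

C, B, E, A, D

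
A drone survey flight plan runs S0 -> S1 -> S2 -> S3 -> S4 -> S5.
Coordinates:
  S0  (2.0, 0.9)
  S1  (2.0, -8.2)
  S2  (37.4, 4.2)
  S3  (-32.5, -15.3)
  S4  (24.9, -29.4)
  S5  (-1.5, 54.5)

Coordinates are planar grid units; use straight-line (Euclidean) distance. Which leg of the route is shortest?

S0–S1

Leg distances:
S0→S1: 9.1
S1→S2: 37.5
S2→S3: 72.6
S3→S4: 59.1
S4→S5: 88.0
The shortest leg is S0–S1 at 9.1.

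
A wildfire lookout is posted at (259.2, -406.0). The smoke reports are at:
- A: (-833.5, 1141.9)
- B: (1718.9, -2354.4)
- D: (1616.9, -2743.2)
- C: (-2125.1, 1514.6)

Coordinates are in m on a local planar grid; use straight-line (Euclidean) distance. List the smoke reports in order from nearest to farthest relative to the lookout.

A, B, D, C

Distances from the lookout:
A (-833.5, 1141.9): 1894.7 m
B (1718.9, -2354.4): 2434.5 m
D (1616.9, -2743.2): 2702.9 m
C (-2125.1, 1514.6): 3061.6 m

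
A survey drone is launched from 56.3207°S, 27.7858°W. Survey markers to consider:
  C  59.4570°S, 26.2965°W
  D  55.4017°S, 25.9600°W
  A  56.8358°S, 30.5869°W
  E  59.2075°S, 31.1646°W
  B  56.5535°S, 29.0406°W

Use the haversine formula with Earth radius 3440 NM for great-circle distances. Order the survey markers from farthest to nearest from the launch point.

Distances from the launch point:
E 59.2075°S, 31.1646°W: 204.3 NM
C 59.4570°S, 26.2965°W: 194.2 NM
A 56.8358°S, 30.5869°W: 97.6 NM
D 55.4017°S, 25.9600°W: 82.6 NM
B 56.5535°S, 29.0406°W: 43.9 NM

E, C, A, D, B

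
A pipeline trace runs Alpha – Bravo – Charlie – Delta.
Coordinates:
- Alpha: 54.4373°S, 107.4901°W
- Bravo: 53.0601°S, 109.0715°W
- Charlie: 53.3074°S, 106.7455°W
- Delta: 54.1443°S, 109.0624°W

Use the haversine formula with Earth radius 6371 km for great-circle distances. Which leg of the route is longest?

Alpha–Bravo

Leg distances:
Alpha→Bravo: 185.1 km
Bravo→Charlie: 157.4 km
Charlie→Delta: 178.6 km
The longest leg is Alpha–Bravo at 185.1 km.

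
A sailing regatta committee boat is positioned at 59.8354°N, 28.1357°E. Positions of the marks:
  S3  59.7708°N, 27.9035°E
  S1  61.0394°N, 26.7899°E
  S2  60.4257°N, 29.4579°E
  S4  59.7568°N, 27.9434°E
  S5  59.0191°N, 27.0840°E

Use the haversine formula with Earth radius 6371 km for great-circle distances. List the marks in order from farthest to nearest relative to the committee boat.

Computing each great-circle distance from 59.8354°N, 28.1357°E:
S1 61.0394°N, 26.7899°E: 152.9 km
S5 59.0191°N, 27.0840°E: 108.5 km
S2 60.4257°N, 29.4579°E: 98.3 km
S3 59.7708°N, 27.9035°E: 14.8 km
S4 59.7568°N, 27.9434°E: 13.9 km

S1, S5, S2, S3, S4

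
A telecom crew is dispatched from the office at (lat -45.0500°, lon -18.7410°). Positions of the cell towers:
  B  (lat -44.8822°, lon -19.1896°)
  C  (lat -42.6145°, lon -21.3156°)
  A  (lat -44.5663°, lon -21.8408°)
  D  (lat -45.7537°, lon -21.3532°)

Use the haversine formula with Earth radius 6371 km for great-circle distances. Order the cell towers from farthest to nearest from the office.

Distances from the office:
C (lat -42.6145°, lon -21.3156°): 340.5 km
A (lat -44.5663°, lon -21.8408°): 250.4 km
D (lat -45.7537°, lon -21.3532°): 218.4 km
B (lat -44.8822°, lon -19.1896°): 39.9 km

C, A, D, B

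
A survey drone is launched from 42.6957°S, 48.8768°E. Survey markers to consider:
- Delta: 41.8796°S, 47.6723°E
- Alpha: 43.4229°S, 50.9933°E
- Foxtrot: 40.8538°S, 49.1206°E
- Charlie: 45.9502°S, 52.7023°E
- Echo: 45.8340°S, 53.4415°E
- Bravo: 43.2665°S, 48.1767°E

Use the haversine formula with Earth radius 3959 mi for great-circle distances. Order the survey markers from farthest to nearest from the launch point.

Distance from the launch point at 42.6957°S, 48.8768°E to each:
Echo 45.8340°S, 53.4415°E: 313.0 mi
Charlie 45.9502°S, 52.7023°E: 293.7 mi
Foxtrot 40.8538°S, 49.1206°E: 127.9 mi
Alpha 43.4229°S, 50.9933°E: 118.1 mi
Delta 41.8796°S, 47.6723°E: 83.5 mi
Bravo 43.2665°S, 48.1767°E: 53.0 mi

Echo, Charlie, Foxtrot, Alpha, Delta, Bravo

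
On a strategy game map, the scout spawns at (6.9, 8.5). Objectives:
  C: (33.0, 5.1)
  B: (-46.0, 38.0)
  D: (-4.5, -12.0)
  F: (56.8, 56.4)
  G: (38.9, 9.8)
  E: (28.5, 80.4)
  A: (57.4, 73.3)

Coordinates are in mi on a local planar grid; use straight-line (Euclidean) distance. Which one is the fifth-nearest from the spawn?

Distances from the spawn ((6.9, 8.5)):
D: 23.5 mi
C: 26.3 mi
G: 32.0 mi
B: 60.6 mi
F: 69.2 mi
E: 75.1 mi
A: 82.2 mi
The fifth-nearest is F at 69.2 mi.

F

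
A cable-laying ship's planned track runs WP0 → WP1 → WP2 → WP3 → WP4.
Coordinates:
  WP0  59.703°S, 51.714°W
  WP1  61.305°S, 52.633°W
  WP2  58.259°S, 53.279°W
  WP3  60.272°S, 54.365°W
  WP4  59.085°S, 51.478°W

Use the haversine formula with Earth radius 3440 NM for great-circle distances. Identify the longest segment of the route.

Leg distances:
WP0→WP1: 99.9 NM
WP1→WP2: 183.9 NM
WP2→WP3: 125.4 NM
WP3→WP4: 112.8 NM
The longest leg is WP1–WP2 at 183.9 NM.

WP1–WP2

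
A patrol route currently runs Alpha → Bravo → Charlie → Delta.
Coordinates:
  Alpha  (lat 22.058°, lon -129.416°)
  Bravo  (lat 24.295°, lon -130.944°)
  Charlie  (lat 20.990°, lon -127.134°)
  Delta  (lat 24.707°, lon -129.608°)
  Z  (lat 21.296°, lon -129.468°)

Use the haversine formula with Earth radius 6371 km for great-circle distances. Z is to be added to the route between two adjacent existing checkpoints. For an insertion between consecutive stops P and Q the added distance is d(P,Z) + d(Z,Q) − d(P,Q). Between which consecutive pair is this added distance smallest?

Added distance for inserting Z between each consecutive pair:
Alpha–Bravo: 157.4 km
Bravo–Charlie: 74.1 km
Charlie–Delta: 139.2 km
Smallest added distance is 74.1 km, inserting between Bravo and Charlie.

between Bravo and Charlie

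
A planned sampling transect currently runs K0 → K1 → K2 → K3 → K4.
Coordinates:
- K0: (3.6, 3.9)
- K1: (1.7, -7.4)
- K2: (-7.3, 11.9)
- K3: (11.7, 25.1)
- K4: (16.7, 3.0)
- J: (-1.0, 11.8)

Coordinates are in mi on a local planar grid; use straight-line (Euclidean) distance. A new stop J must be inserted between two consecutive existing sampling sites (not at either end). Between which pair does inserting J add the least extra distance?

between K2 and K3

Added distance for inserting J between each consecutive pair:
K0–K1: 17.1 mi
K1–K2: 4.4 mi
K2–K3: 1.6 mi
K3–K4: 15.5 mi
Smallest added distance is 1.6 mi, inserting between K2 and K3.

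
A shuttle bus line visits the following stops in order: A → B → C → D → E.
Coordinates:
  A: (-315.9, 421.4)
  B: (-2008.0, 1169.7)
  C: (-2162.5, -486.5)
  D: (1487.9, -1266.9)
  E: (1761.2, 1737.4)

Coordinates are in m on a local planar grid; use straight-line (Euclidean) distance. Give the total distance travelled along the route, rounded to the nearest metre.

10263 m

Leg distances:
A→B: 1850.2 m  (cumulative 1850.2 m)
B→C: 1663.4 m  (cumulative 3513.6 m)
C→D: 3732.9 m  (cumulative 7246.5 m)
D→E: 3016.7 m  (cumulative 10263.2 m)
Total route length ≈ 10263 m.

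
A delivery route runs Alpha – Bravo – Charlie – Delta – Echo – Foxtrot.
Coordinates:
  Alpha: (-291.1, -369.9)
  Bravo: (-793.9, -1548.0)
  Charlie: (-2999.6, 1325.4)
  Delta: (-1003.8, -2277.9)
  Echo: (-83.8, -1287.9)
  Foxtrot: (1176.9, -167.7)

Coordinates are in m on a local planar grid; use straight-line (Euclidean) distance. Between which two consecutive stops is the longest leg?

Leg distances:
Alpha→Bravo: 1280.9 m
Bravo→Charlie: 3622.4 m
Charlie→Delta: 4119.1 m
Delta→Echo: 1351.5 m
Echo→Foxtrot: 1686.5 m
The longest leg is Charlie–Delta at 4119.1 m.

Charlie–Delta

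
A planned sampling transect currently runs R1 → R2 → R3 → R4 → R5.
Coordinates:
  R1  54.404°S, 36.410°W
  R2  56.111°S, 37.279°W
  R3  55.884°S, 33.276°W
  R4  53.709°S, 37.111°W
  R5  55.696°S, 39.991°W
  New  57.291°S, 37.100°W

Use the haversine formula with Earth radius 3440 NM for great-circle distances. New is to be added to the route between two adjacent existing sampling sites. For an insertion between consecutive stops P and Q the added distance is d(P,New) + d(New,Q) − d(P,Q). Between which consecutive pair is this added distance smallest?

between R2 and R3

Added distance for inserting New between each consecutive pair:
R1–R2: 139.3 NM
R2–R3: 88.0 NM
R3–R4: 180.9 NM
R4–R5: 194.9 NM
Smallest added distance is 88.0 NM, inserting between R2 and R3.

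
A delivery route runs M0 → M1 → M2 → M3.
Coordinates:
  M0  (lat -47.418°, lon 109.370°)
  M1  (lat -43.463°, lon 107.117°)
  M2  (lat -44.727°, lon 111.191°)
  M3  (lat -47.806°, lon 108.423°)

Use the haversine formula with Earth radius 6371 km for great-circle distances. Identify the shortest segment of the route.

M1–M2

Leg distances:
M0→M1: 473.5 km
M1→M2: 354.4 km
M2→M3: 403.0 km
The shortest leg is M1–M2 at 354.4 km.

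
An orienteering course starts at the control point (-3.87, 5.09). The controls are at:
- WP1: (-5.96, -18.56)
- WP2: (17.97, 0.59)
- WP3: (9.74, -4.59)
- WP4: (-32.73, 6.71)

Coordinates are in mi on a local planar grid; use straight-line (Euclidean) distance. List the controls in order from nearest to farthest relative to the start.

Distance from the start at (-3.87, 5.09) to each:
WP3 (9.74, -4.59): 16.7 mi
WP2 (17.97, 0.59): 22.3 mi
WP1 (-5.96, -18.56): 23.7 mi
WP4 (-32.73, 6.71): 28.9 mi

WP3, WP2, WP1, WP4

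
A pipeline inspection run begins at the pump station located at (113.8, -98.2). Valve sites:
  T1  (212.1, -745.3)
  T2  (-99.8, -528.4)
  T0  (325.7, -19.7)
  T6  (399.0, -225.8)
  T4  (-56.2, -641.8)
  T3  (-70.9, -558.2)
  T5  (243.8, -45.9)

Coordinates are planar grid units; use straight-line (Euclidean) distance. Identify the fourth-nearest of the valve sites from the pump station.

Distances from the pump station ((113.8, -98.2)):
T5: 140.1
T0: 226.0
T6: 312.4
T2: 480.3
T3: 495.7
T4: 569.6
T1: 654.5
The fourth-nearest is T2 at 480.3.

T2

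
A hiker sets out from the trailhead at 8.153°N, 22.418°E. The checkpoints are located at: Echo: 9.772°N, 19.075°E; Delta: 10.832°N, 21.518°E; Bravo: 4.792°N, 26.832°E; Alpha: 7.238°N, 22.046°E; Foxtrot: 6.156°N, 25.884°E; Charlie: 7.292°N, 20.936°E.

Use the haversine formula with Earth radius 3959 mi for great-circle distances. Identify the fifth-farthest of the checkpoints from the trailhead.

Distance to each, sorted:
Bravo: 381.8 mi
Foxtrot: 274.8 mi
Echo: 254.1 mi
Delta: 195.0 mi
Charlie: 117.6 mi
Alpha: 68.2 mi
The fifth-farthest is Charlie at 117.6 mi.

Charlie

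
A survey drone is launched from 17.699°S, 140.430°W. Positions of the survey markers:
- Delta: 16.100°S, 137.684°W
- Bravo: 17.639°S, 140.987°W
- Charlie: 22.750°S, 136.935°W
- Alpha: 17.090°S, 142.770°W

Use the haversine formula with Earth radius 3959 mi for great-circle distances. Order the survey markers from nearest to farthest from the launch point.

Distances from the launch point:
Bravo 17.639°S, 140.987°W: 36.9 mi
Alpha 17.090°S, 142.770°W: 159.9 mi
Delta 16.100°S, 137.684°W: 212.5 mi
Charlie 22.750°S, 136.935°W: 416.1 mi

Bravo, Alpha, Delta, Charlie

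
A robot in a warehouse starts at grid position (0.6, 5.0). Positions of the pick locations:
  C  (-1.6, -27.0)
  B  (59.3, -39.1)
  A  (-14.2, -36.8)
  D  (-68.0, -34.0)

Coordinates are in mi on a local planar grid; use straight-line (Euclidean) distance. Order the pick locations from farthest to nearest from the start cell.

Distance from the start cell at (0.6, 5.0) to each:
D (-68.0, -34.0): 78.9 mi
B (59.3, -39.1): 73.4 mi
A (-14.2, -36.8): 44.3 mi
C (-1.6, -27.0): 32.1 mi

D, B, A, C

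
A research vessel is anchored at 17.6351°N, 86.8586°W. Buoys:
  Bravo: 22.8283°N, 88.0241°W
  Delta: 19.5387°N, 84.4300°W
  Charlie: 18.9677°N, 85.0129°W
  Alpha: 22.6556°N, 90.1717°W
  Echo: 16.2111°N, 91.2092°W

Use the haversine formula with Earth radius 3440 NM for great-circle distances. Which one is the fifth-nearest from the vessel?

Distance to each, sorted:
Charlie: 132.2 NM
Delta: 179.3 NM
Echo: 264.1 NM
Bravo: 318.6 NM
Alpha: 354.5 NM
The fifth-nearest is Alpha at 354.5 NM.

Alpha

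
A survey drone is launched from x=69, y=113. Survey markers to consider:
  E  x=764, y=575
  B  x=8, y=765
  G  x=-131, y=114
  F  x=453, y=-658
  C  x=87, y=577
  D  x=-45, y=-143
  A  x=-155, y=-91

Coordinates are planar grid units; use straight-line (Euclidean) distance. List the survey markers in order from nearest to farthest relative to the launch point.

Distances from the launch point:
G x=-131, y=114: 200.0
D x=-45, y=-143: 280.2
A x=-155, y=-91: 303.0
C x=87, y=577: 464.3
B x=8, y=765: 654.8
E x=764, y=575: 834.5
F x=453, y=-658: 861.3

G, D, A, C, B, E, F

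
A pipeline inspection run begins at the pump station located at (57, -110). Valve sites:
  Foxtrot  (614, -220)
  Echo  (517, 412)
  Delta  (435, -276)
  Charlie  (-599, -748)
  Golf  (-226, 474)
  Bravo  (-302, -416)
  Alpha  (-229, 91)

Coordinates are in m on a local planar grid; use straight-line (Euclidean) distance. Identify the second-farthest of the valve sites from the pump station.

Echo

Distance to each, sorted:
Charlie: 915.1 m
Echo: 695.8 m
Golf: 649.0 m
Foxtrot: 567.8 m
Bravo: 471.7 m
Delta: 412.8 m
Alpha: 349.6 m
The second-farthest is Echo at 695.8 m.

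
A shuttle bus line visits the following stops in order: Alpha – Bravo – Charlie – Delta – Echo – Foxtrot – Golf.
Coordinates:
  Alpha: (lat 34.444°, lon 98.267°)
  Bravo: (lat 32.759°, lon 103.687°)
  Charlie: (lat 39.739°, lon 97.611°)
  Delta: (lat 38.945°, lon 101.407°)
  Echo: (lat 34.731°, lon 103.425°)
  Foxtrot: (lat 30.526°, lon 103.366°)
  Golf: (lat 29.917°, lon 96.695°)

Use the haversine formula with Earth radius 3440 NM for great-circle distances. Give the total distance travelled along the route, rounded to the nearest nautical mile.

1855 NM

Leg distances:
Alpha→Bravo: 289.3 NM  (cumulative 289.3 NM)
Bravo→Charlie: 511.7 NM  (cumulative 801.0 NM)
Charlie→Delta: 182.6 NM  (cumulative 983.6 NM)
Delta→Echo: 270.9 NM  (cumulative 1254.5 NM)
Echo→Foxtrot: 252.5 NM  (cumulative 1507.0 NM)
Foxtrot→Golf: 348.0 NM  (cumulative 1854.9 NM)
Total route length ≈ 1855 NM.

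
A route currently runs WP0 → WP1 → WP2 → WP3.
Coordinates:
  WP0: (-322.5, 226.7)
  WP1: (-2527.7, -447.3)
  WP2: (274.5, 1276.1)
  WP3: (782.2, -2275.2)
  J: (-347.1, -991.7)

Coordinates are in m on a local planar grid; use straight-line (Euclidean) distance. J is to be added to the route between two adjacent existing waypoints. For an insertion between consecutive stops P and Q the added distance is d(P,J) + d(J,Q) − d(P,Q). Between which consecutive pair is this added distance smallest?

Added distance for inserting J between each consecutive pair:
WP0–WP1: 1160.3 m
WP1–WP2: 1309.2 m
WP2–WP3: 473.6 m
Smallest added distance is 473.6 m, inserting between WP2 and WP3.

between WP2 and WP3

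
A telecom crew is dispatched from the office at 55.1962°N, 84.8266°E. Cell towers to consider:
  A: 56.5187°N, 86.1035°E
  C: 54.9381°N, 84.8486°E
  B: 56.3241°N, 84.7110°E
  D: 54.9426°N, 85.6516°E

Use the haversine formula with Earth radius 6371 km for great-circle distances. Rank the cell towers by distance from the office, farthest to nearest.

Distance from the office at 55.1962°N, 84.8266°E to each:
A 56.5187°N, 86.1035°E: 167.3 km
B 56.3241°N, 84.7110°E: 125.6 km
D 54.9426°N, 85.6516°E: 59.6 km
C 54.9381°N, 84.8486°E: 28.7 km

A, B, D, C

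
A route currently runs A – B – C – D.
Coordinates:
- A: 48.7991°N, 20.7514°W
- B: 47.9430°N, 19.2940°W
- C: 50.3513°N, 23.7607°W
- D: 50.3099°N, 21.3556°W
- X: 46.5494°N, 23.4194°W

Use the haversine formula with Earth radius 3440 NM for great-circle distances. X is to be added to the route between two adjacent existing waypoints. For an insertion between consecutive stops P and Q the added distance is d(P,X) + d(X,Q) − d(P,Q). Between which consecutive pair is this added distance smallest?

Added distance for inserting X between each consecutive pair:
A–B: 283.0 NM
B–C: 189.2 NM
C–D: 376.7 NM
Smallest added distance is 189.2 NM, inserting between B and C.

between B and C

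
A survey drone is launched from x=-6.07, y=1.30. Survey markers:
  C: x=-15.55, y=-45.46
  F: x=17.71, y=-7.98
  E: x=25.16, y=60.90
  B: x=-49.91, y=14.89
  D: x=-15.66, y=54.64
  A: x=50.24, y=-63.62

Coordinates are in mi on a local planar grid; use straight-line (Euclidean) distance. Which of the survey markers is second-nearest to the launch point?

Distances from the launch point (x=-6.07, y=1.30):
F: 25.5 mi
B: 45.9 mi
C: 47.7 mi
D: 54.2 mi
E: 67.3 mi
A: 85.9 mi
The second-nearest is B at 45.9 mi.

B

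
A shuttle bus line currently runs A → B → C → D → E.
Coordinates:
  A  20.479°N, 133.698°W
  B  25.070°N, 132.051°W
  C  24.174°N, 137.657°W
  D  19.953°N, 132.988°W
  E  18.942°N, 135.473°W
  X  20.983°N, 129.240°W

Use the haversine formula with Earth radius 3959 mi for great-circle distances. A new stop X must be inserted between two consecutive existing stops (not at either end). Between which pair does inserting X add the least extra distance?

between A and B

Added distance for inserting X between each consecutive pair:
A–B: 290.3 mi
B–C: 557.0 mi
C–D: 415.6 mi
D–E: 505.1 mi
Smallest added distance is 290.3 mi, inserting between A and B.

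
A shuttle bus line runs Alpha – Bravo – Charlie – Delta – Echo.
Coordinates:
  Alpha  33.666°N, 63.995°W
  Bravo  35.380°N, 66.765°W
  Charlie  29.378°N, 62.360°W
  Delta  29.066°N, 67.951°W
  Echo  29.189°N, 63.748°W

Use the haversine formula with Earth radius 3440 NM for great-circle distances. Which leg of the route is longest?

Leg distances:
Alpha→Bravo: 171.3 NM
Bravo→Charlie: 423.8 NM
Charlie→Delta: 293.5 NM
Delta→Echo: 220.5 NM
The longest leg is Bravo–Charlie at 423.8 NM.

Bravo–Charlie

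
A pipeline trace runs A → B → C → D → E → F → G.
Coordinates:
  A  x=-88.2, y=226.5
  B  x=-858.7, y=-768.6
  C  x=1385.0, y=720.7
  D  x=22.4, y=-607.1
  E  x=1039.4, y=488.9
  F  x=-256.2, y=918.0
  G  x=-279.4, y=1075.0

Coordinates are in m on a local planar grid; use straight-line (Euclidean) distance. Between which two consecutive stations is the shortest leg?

Leg distances:
A→B: 1258.5 m
B→C: 2693.0 m
C→D: 1902.6 m
D→E: 1495.2 m
E→F: 1364.8 m
F→G: 158.7 m
The shortest leg is F–G at 158.7 m.

F–G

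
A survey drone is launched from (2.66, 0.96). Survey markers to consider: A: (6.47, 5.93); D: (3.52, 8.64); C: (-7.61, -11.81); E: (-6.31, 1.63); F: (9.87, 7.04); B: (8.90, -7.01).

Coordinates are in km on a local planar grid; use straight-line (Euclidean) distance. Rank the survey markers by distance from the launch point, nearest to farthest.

Computing each straight-line distance from (2.66, 0.96):
A (6.47, 5.93): 6.3 km
D (3.52, 8.64): 7.7 km
E (-6.31, 1.63): 9.0 km
F (9.87, 7.04): 9.4 km
B (8.90, -7.01): 10.1 km
C (-7.61, -11.81): 16.4 km

A, D, E, F, B, C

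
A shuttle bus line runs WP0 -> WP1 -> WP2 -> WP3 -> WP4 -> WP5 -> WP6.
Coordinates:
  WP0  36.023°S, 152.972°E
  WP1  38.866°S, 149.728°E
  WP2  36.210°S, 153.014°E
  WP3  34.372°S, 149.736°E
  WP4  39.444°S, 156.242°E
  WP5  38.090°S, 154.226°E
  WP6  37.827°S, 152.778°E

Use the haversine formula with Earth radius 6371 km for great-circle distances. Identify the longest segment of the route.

WP3–WP4

Leg distances:
WP0→WP1: 426.5 km
WP1→WP2: 413.7 km
WP2→WP3: 360.9 km
WP3→WP4: 807.4 km
WP4→WP5: 230.7 km
WP5→WP6: 130.3 km
The longest leg is WP3–WP4 at 807.4 km.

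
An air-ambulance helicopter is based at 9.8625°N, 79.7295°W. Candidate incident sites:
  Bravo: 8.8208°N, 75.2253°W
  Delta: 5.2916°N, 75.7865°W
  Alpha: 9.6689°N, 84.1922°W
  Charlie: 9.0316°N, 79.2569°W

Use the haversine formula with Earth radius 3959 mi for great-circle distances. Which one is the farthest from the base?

Delta

Distance to each, sorted:
Delta: 415.5 mi
Bravo: 315.4 mi
Alpha: 304.2 mi
Charlie: 65.8 mi
The farthest is Delta at 415.5 mi.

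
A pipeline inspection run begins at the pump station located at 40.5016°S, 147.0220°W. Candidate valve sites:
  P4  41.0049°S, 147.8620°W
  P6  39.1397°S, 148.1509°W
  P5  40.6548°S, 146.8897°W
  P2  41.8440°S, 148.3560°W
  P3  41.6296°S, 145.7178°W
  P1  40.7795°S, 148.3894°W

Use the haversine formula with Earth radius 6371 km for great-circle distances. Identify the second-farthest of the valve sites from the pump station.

P6

Distances from the pump station (40.5016°S, 147.0220°W):
P2: 186.4 km
P6: 179.5 km
P3: 166.4 km
P1: 119.4 km
P4: 90.2 km
P5: 20.4 km
The second-farthest is P6 at 179.5 km.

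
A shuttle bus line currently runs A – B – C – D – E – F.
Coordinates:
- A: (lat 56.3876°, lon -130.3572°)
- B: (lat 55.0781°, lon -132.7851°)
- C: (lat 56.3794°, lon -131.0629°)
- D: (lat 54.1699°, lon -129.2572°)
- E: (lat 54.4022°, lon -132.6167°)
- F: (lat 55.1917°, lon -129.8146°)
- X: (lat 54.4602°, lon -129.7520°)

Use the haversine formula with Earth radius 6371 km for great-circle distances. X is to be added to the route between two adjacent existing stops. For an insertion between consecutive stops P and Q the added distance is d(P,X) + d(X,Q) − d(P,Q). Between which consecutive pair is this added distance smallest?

between C and D

Added distance for inserting X between each consecutive pair:
A–B: 213.5 km
B–C: 254.7 km
C–D: 3.4 km
D–E: 11.3 km
E–F: 66.9 km
Smallest added distance is 3.4 km, inserting between C and D.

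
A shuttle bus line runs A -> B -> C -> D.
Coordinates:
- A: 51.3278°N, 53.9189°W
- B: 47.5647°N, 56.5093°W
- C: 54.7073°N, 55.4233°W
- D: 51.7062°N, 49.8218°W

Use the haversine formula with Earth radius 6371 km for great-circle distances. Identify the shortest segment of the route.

A–B

Leg distances:
A→B: 458.4 km
B→C: 797.8 km
C→D: 500.3 km
The shortest leg is A–B at 458.4 km.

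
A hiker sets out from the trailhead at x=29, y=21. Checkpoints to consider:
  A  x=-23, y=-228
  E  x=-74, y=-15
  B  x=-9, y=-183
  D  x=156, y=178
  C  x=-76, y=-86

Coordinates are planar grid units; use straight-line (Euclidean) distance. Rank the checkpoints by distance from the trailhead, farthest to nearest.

A, B, D, C, E

Computing each straight-line distance from x=29, y=21:
A x=-23, y=-228: 254.4
B x=-9, y=-183: 207.5
D x=156, y=178: 201.9
C x=-76, y=-86: 149.9
E x=-74, y=-15: 109.1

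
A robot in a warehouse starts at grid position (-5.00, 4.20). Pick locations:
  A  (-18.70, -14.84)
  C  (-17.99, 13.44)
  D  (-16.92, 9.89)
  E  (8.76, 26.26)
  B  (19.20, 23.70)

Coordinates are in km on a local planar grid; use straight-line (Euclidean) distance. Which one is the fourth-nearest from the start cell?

E

Distance to each, sorted:
D: 13.2 km
C: 15.9 km
A: 23.5 km
E: 26.0 km
B: 31.1 km
The fourth-nearest is E at 26.0 km.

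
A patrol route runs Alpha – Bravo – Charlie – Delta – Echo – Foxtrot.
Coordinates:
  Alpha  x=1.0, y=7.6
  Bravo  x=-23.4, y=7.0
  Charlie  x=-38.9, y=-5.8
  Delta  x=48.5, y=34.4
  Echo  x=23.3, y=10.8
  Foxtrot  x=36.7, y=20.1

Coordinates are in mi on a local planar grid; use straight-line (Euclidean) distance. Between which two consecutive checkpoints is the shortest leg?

Echo–Foxtrot

Leg distances:
Alpha→Bravo: 24.4 mi
Bravo→Charlie: 20.1 mi
Charlie→Delta: 96.2 mi
Delta→Echo: 34.5 mi
Echo→Foxtrot: 16.3 mi
The shortest leg is Echo–Foxtrot at 16.3 mi.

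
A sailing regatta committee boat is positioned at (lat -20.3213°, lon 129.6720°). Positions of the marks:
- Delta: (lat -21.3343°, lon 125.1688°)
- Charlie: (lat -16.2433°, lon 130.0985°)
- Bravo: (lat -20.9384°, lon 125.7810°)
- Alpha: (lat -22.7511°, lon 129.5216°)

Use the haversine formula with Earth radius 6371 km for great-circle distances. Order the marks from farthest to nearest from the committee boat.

Distances from the committee boat:
Delta (lat -21.3343°, lon 125.1688°): 481.4 km
Charlie (lat -16.2433°, lon 130.0985°): 455.7 km
Bravo (lat -20.9384°, lon 125.7810°): 410.7 km
Alpha (lat -22.7511°, lon 129.5216°): 270.6 km

Delta, Charlie, Bravo, Alpha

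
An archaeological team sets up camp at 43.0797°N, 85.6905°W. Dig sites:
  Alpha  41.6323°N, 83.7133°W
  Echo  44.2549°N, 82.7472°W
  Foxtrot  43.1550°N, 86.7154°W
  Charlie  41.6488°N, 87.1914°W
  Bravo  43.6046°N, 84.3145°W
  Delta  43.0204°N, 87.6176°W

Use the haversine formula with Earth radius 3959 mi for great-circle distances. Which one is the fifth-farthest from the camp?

Distances from the camp (43.0797°N, 85.6905°W):
Echo: 168.0 mi
Alpha: 142.1 mi
Charlie: 125.1 mi
Delta: 97.4 mi
Bravo: 78.1 mi
Foxtrot: 52.0 mi
The fifth-farthest is Bravo at 78.1 mi.

Bravo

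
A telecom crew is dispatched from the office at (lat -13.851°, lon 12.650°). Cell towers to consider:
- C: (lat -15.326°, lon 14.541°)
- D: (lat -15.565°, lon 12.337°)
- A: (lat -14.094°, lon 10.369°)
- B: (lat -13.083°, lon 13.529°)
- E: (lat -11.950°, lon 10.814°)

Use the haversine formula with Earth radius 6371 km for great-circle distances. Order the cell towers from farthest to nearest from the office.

Distances from the office:
E (lat -11.950°, lon 10.814°): 290.3 km
C (lat -15.326°, lon 14.541°): 261.4 km
A (lat -14.094°, lon 10.369°): 247.6 km
D (lat -15.565°, lon 12.337°): 193.5 km
B (lat -13.083°, lon 13.529°): 127.8 km

E, C, A, D, B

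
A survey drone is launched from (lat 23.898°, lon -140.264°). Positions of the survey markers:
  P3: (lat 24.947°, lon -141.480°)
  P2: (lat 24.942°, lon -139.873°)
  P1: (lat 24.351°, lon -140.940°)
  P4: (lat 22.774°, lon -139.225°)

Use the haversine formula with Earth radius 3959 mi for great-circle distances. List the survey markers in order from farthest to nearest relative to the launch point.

Computing each great-circle distance from (lat 23.898°, lon -140.264°):
P3 (lat 24.947°, lon -141.480°): 105.4 mi
P4 (lat 22.774°, lon -139.225°): 101.9 mi
P2 (lat 24.942°, lon -139.873°): 76.2 mi
P1 (lat 24.351°, lon -140.940°): 52.9 mi

P3, P4, P2, P1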